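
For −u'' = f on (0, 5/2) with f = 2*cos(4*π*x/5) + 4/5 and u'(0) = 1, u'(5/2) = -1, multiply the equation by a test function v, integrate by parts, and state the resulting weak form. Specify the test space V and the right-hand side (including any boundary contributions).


V = H^1(0, 5/2) (v unrestricted at boundary; u is determined up to an additive constant); weak form: ∫_0^5/2 u'v' dx = ∫_0^5/2 (2*cos(4*π*x/5) + 4/5) v dx − v(5/2) − v(0) for all v ∈ V.

Multiply both sides by a test function v and integrate from 0 to 5/2:
  ∫_0^5/2 −u''(x) v(x) dx = ∫_0^5/2 f(x) v(x) dx.
Integrate the LHS by parts once:
  ∫_0^5/2 −u'' v dx = −[u'(x) v(x)]_0^5/2 + ∫_0^5/2 u'(x) v'(x) dx.
Thus ∫_0^5/2 u'(x) v'(x) dx = ∫_0^5/2 f(x) v(x) dx + [u'(x) v(x)]_0^5/2.
Choose V so that boundary terms are either known or forced to vanish.
u has inhomogeneous Neumann u'(0) = 1, u'(5/2) = -1. [u' v]_0^5/2 = (-1)·v(5/2) − (1)·v(0) = − v(5/2) − v(0). Take V = H^1(0, 5/2); boundary term becomes part of RHS.
Weak formulation: find u (satisfying any essential BC) such that ∫_0^5/2 u'(x) v'(x) dx = ∫_0^5/2 f v dx − v(5/2) − v(0) for all v ∈ V (Neumann data are natural BCs: they enter the RHS as boundary terms).
Substituting f(x) = 2*cos(4*π*x/5) + 4/5, the right-hand side is ∫_0^5/2 (2*cos(4*π*x/5) + 4/5) v dx − v(5/2) − v(0).
Compatibility check (pure Neumann): taking v ≡ 1 ∈ V gives 0 = ∫_0^5/2 f dx + (-1) − (1), i.e. ∫_0^5/2 f dx must equal u'(0) − u'(5/2) = 2. Indeed ∫_0^5/2 (2*cos(4*π*x/5) + 4/5) dx = 2, so the data are compatible. The solution is then unique only up to an additive constant (fix it e.g. by requiring ∫_0^5/2 u dx = 0).


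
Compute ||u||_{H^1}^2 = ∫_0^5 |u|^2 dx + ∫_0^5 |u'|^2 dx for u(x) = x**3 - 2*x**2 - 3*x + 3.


||u||_{H^1}^2 = 57935/14

The H^1 norm (squared) on an interval (0, L) is
  ||u||_{H^1}^2 = ∫_0^L u(x)^2 dx + ∫_0^L u'(x)^2 dx.
Compute u'(x) = 3*x**2 - 4*x - 3.
Then u(x)^2 = x**6 - 4*x**5 - 2*x**4 + 18*x**3 - 3*x**2 - 18*x + 9 and u'(x)^2 = 9*x**4 - 24*x**3 - 2*x**2 + 24*x + 9.
Integrate each monomial from 0 to 5 using ∫_0^5 c·x^n dx = c·5^(n+1)/(n+1):
  ∫_0^5 u(x)^2 dx = ∫_0^5 (x^6 - 4*x^5 - 2*x^4 + 18*x^3 - 3*x^2 - 18*x + 9) dx. Term by term:
    ∫_0^5 x^6 dx = 78125/7;  ∫_0^5 -4*x^5 dx = -31250/3;  ∫_0^5 -2*x^4 dx = -1250;
    ∫_0^5 18*x^3 dx = 5625/2;  ∫_0^5 -3*x^2 dx = -125;  ∫_0^5 -18*x dx = -225;
    ∫_0^5 9 dx = 45.
  Sum: 78125/7 − 31250/3 − 1250 + 5625/2 − 125 − 225 + 45 = 84065/42.
  ∫_0^5 u'(x)^2 dx = ∫_0^5 (9*x^4 - 24*x^3 - 2*x^2 + 24*x + 9) dx. Term by term:
    ∫_0^5 9*x^4 dx = 5625;  ∫_0^5 -24*x^3 dx = -3750;  ∫_0^5 -2*x^2 dx = -250/3;
    ∫_0^5 24*x dx = 300;  ∫_0^5 9 dx = 45.
  Sum: 5625 − 3750 − 250/3 + 300 + 45 = 6410/3.
Adding: ||u||_{H^1}^2 = 84065/42 + 6410/3 = 57935/14.


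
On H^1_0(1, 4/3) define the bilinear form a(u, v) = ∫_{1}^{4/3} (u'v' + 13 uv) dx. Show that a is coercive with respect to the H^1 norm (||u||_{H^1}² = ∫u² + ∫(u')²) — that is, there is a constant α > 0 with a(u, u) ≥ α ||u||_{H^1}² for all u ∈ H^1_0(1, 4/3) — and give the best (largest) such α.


α = 1

Coercivity of a(·,·) on H^1_0(1, 4/3) means a(u, u) ≥ α ||u||_{H^1}² for every u ∈ H^1_0.
The interval has length L = 1/3, and Poincaré/coercivity depend only on L. Here a(u, u) = ∫(u')² + (13)·∫u².
Here c = 13 ≥ 1, so a(u,u) = ∫(u')² + c∫u² ≥ ∫(u')² + ∫u² = ||u||_{H^1}², i.e. α = 1 works. No larger α is possible: a(u,u) ≥ α||u||_{H^1}² means (1−α)∫(u')² ≥ (α−c)∫u², and for the modes u_n = sin(nπ(x−x₀)/L) (x₀ the left endpoint) one has ∫u_n²/∫(u_n')² = (L/(nπ))² → 0, so a(u_n,u_n)/||u_n||_{H^1}² → 1. Hence the optimal constant is α = 1.
Therefore α = 1.


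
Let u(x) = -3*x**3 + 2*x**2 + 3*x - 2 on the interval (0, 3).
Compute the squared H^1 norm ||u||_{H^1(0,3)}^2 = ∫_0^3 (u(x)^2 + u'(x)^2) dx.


||u||_{H^1}^2 = 118932/35

The H^1 norm (squared) on an interval (0, L) is
  ||u||_{H^1}^2 = ∫_0^L u(x)^2 dx + ∫_0^L u'(x)^2 dx.
Compute u'(x) = -9*x**2 + 4*x + 3.
Then u(x)^2 = 9*x**6 - 12*x**5 - 14*x**4 + 24*x**3 + x**2 - 12*x + 4 and u'(x)^2 = 81*x**4 - 72*x**3 - 38*x**2 + 24*x + 9.
Integrate each monomial from 0 to 3 using ∫_0^3 c·x^n dx = c·3^(n+1)/(n+1):
  ∫_0^3 u(x)^2 dx = ∫_0^3 (9*x^6 - 12*x^5 - 14*x^4 + 24*x^3 + x^2 - 12*x + 4) dx. Term by term:
    ∫_0^3 9*x^6 dx = 19683/7;  ∫_0^3 -12*x^5 dx = -1458;  ∫_0^3 -14*x^4 dx = -3402/5;
    ∫_0^3 24*x^3 dx = 486;  ∫_0^3 x^2 dx = 9;  ∫_0^3 -12*x dx = -54;
    ∫_0^3 4 dx = 12.
  Sum: 19683/7 − 1458 − 3402/5 + 486 + 9 − 54 + 12 = 39426/35.
  ∫_0^3 u'(x)^2 dx = ∫_0^3 (81*x^4 - 72*x^3 - 38*x^2 + 24*x + 9) dx. Term by term:
    ∫_0^3 81*x^4 dx = 19683/5;  ∫_0^3 -72*x^3 dx = -1458;  ∫_0^3 -38*x^2 dx = -342;
    ∫_0^3 24*x dx = 108;  ∫_0^3 9 dx = 27.
  Sum: 19683/5 − 1458 − 342 + 108 + 27 = 11358/5.
Adding: ||u||_{H^1}^2 = 39426/35 + 11358/5 = 118932/35.


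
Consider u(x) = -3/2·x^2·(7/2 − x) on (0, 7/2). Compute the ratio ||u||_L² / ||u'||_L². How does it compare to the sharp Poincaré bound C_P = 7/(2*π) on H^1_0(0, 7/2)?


||u||_L² / ||u'||_L² = sqrt(14)/4 < C_P = 7/(2*π).

u(x) = -3/2·x^2·(7/2 − x), so u'(x) = 3*x*(3*x - 7)/2.
u(x) = -3/2·x^2·(7/2 − x) vanishes at x = 0 and x = 7/2, so u ∈ H^1_0(0, 7/2). Differentiate via the product rule and integrate the resulting polynomials term by term.
  ∫_0^7/2 u² dx = ∫_0^7/2 (9*x^6/4 - 63*x^5/4 + 441*x^4/16) dx. Term by term:
    ∫_0^7/2 9*x^6/4 dx = 1058841/512;  ∫_0^7/2 -63*x^5/4 dx = -2470629/512;  ∫_0^7/2 441*x^4/16 dx = 7411887/2560.
  Sum: 1058841/512 − 2470629/512 + 7411887/2560 = 352947/2560.
  ∫_0^7/2 (u')² dx = ∫_0^7/2 (81*x^4/4 - 189*x^3/2 + 441*x^2/4) dx. Term by term:
    ∫_0^7/2 81*x^4/4 dx = 1361367/640;  ∫_0^7/2 -189*x^3/2 dx = -453789/128;  ∫_0^7/2 441*x^2/4 dx = 50421/32.
  Sum: 1361367/640 − 453789/128 + 50421/32 = 50421/320.
∫_0^7/2 u² dx = 352947/2560, so ||u||_L² = 343*sqrt(30)/160.
∫_0^7/2 (u')² dx = 50421/320, so ||u'||_L² = 49*sqrt(105)/40.
Ratio ||u||_L² / ||u'||_L² = sqrt(14)/4.
Sharp Poincaré constant on H^1_0(0, 7/2) is C_P = L/π = 7/(2*π), achieved by sin(2*π/7·x).
A polynomial bump cannot attain the sharp Poincaré constant (only the first sine eigenfunction does), so the ratio is strictly less than C_P, consistent with ||u||_L² ≤ C_P ||u'||_L².


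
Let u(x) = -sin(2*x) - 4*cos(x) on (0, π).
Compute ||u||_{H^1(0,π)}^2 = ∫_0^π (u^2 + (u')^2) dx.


||u||_{H^1(0,π)}^2 = 64/3 + 37*π/2

u'(x) = 4*sin(x) - 2*cos(2*x).
Expand u² and (u')² and integrate term by term on (0, π), using: for integers n ≥ 1, ∫_0^π sin²(nx) dx = ∫_0^π cos²(nx) dx = π/2; for n ≠ n', ∫_0^π sin(nx)sin(n'x) dx = ∫_0^π cos(nx)cos(n'x) dx = 0; and by product-to-sum, ∫_0^π sin(nx)cos(n'x) dx = ½∫_0^π [sin((n+n')x) + sin((n−n')x)] dx, which is 0 when n+n' is even and 2n/(n²−n'²) when n+n' is odd (it need not vanish on (0, π)).
  u² squared terms: (-1)²·∫sin(2x)² dx = 1·π/2 = π/2;  (-4)²·∫cos(x)² dx = 16·π/2 = 8*π.
  u² cross terms: 2·(-1)·(-4)·∫sin(2x)·cos(x) dx = 8·(4/3) = 32/3.
  So ∫_0^π u² dx = π/2 + 8*π + 32/3 = 32/3 + 17*π/2.
  (u')² squared terms: (-2)²·∫cos(2x)² dx = 4·π/2 = 2*π;  (4)²·∫sin(x)² dx = 16·π/2 = 8*π.
  (u')² cross terms: 2·(-2)·(4)·∫cos(2x)·sin(x) dx = -16·(-2/3) = 32/3.
  So ∫_0^π (u')² dx = 2*π + 8*π + 32/3 = 32/3 + 10*π.
||u||_{H^1}^2 = (32/3 + 17*π/2) + (32/3 + 10*π) = 64/3 + 37*π/2.


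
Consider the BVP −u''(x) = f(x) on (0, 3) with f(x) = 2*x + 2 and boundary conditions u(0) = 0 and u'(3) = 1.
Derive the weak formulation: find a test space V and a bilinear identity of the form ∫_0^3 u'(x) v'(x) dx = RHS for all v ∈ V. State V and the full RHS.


V = {v ∈ H^1(0, 3) : v(0) = 0} (test functions vanish at x = 0 where u is specified); weak form: ∫_0^3 u'v' dx = ∫_0^3 (2*x + 2) v dx + v(3) for all v ∈ V.

Multiply both sides by a test function v and integrate from 0 to 3:
  ∫_0^3 −u''(x) v(x) dx = ∫_0^3 f(x) v(x) dx.
Integrate the LHS by parts once:
  ∫_0^3 −u'' v dx = −[u'(x) v(x)]_0^3 + ∫_0^3 u'(x) v'(x) dx.
Thus ∫_0^3 u'(x) v'(x) dx = ∫_0^3 f(x) v(x) dx + [u'(x) v(x)]_0^3.
Choose V so that boundary terms are either known or forced to vanish.
Mixed BC: u(0) = 0 (Dirichlet) and u'(3) = 1 (Neumann). Define V = {v ∈ H^1(0, 3) : v(0) = 0}. Then [u' v]_0^3 = u'(3)·v(3) − u'(0)·0 = v(3).
Weak formulation: find u (satisfying any essential BC) such that ∫_0^3 u'(x) v'(x) dx = ∫_0^3 f v dx + v(3) for all v ∈ V (Dirichlet at 0 absorbed into V; Neumann datum at x = 3 contributes the boundary term).
Substituting f(x) = 2*x + 2, the right-hand side is ∫_0^3 (2*x + 2) v dx + v(3).


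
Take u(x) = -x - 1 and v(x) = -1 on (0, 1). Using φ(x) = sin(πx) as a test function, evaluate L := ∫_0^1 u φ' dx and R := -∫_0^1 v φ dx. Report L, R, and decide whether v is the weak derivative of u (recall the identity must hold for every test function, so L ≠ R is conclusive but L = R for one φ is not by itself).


LHS = 2/π, RHS = 2/π. Yes, v = u' weakly.

u(x) = -x - 1, classical derivative u'(x) = -1.
φ(x) = sin(πx), so φ'(x) = π*cos(π*x).
Note φ(0) = φ(1) = 0, so the boundary term u·φ vanishes.
LHS = ∫_0^1 u(x) φ'(x) dx = ∫_0^1 (-π*x*cos(π*x) - π*cos(π*x)) dx. Term by term:
  ∫_0^1 -π*cos(π*x) dx = 0;  ∫_0^1 -π*x*cos(π*x) dx = 2/π.
Sum: 0 + 2/π = 2/π.
So LHS = 2/π.
∫_0^1 v(x) φ(x) dx = ∫_0^1 (-sin(π*x)) dx. Term by term:
  ∫_0^1 -sin(π*x) dx = -2/π.
So RHS = -∫_0^1 v(x) φ(x) dx = 2/π.
LHS = RHS, so the identity holds for this test φ.
Moreover u is smooth here and v(x) = u'(x) = -1 pointwise, so the identity holds for every test function. Hence v is the weak derivative of u.


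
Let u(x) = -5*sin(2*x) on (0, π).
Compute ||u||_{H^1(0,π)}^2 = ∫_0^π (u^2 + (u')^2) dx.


||u||_{H^1(0,π)}^2 = 125*π/2

u'(x) = -10*cos(2*x).
Expand u² and (u')² and integrate term by term on (0, π), using: for integers n ≥ 1, ∫_0^π sin²(nx) dx = ∫_0^π cos²(nx) dx = π/2; for n ≠ n', ∫_0^π sin(nx)sin(n'x) dx = ∫_0^π cos(nx)cos(n'x) dx = 0; and by product-to-sum, ∫_0^π sin(nx)cos(n'x) dx = ½∫_0^π [sin((n+n')x) + sin((n−n')x)] dx, which is 0 when n+n' is even and 2n/(n²−n'²) when n+n' is odd (it need not vanish on (0, π)).
  u² squared terms: (-5)²·∫sin(2x)² dx = 25·π/2 = 25*π/2.
  So ∫_0^π u² dx = 25*π/2.
  (u')² squared terms: (-10)²·∫cos(2x)² dx = 100·π/2 = 50*π.
  So ∫_0^π (u')² dx = 50*π.
||u||_{H^1}^2 = (25*π/2) + (50*π) = 125*π/2.


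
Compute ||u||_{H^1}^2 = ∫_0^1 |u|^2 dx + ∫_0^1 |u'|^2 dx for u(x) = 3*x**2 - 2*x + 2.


||u||_{H^1}^2 = 122/15

The H^1 norm (squared) on an interval (0, L) is
  ||u||_{H^1}^2 = ∫_0^L u(x)^2 dx + ∫_0^L u'(x)^2 dx.
Compute u'(x) = 6*x - 2.
Then u(x)^2 = 9*x**4 - 12*x**3 + 16*x**2 - 8*x + 4 and u'(x)^2 = 36*x**2 - 24*x + 4.
Integrate each monomial from 0 to 1 using ∫_0^1 c·x^n dx = c·1^(n+1)/(n+1):
  ∫_0^1 u(x)^2 dx = ∫_0^1 (9*x^4 - 12*x^3 + 16*x^2 - 8*x + 4) dx. Term by term:
    ∫_0^1 9*x^4 dx = 9/5;  ∫_0^1 -12*x^3 dx = -3;  ∫_0^1 16*x^2 dx = 16/3;
    ∫_0^1 -8*x dx = -4;  ∫_0^1 4 dx = 4.
  Sum: 9/5 − 3 + 16/3 − 4 + 4 = 62/15.
  ∫_0^1 u'(x)^2 dx = ∫_0^1 (36*x^2 - 24*x + 4) dx. Term by term:
    ∫_0^1 36*x^2 dx = 12;  ∫_0^1 -24*x dx = -12;  ∫_0^1 4 dx = 4.
  Sum: 12 − 12 + 4 = 4.
Adding: ||u||_{H^1}^2 = 62/15 + 4 = 122/15.


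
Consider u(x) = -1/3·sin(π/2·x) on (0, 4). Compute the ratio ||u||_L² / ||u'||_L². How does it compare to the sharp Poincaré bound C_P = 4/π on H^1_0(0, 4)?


||u||_L² / ||u'||_L² = 2/π < C_P = 4/π.

u(x) = -1/3·sin(π/2·x), so u'(x) = -π*cos(π*x/2)/6.
Writing u(x) = A·sin(kπx/L) with A = -1/3 and k = 2, use ∫_0^L sin²(kπx/L) dx = L/2 and ∫_0^L cos²(kπx/L) dx = L/2.
u² = 1/9·sin²(π/2·x) and (u')² = π^2/36·cos²(π/2·x), and each of sin², cos² integrates to L/2 = 2 over (0, 4).
∫_0^4 u² dx = 2/9, so ||u||_L² = sqrt(2)/3.
∫_0^4 (u')² dx = π^2/18, so ||u'||_L² = sqrt(2)*π/6.
Ratio ||u||_L² / ||u'||_L² = 2/π.
Sharp Poincaré constant on H^1_0(0, 4) is C_P = L/π = 4/π, achieved by sin(π/4·x).
This is the k = 2 harmonic; the ratio L/(kπ) is strictly less than C_P = L/π, consistent with the sharp inequality ||u||_L² ≤ C_P ||u'||_L².


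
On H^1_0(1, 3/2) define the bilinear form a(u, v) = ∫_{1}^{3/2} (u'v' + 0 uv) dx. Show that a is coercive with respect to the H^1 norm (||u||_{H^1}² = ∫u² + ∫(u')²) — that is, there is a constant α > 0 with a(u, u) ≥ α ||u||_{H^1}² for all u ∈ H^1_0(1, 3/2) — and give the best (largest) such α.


α = 4*π^2/(1 + 4*π^2)

Coercivity of a(·,·) on H^1_0(1, 3/2) means a(u, u) ≥ α ||u||_{H^1}² for every u ∈ H^1_0.
The interval has length L = 1/2, and Poincaré/coercivity depend only on L. Here a(u, u) = ∫(u')² + (0)·∫u².
Here c = 0, so a(u,u) = ∫(u')² alone. The condition a(u,u) ≥ α||u||_{H^1}² reads (1−α)∫(u')² ≥ (α−c)∫u². Any admissible α is ≤ 1 (rapidly oscillating u have ∫u²/∫(u')² → 0), and α = 1 would force 0 ≥ (1−c)∫u², impossible since c < 1; so 1−α > 0. By the sharp Poincaré inequality on H^1_0 of an interval of length L, ∫(u')² ≥ (π/L)²∫u² with equality for the first sine mode sin(π(x−x₀)/L) (x₀ the left endpoint), so the inequality holds for all u iff (1−α)(π/L)² ≥ α − c, i.e. α ≤ ((π/L)² + c)/((π/L)² + 1) = (1 + c(L/π)²)/(1 + (L/π)²). (Direct route, valid since c ≤ 0: Poincaré gives c∫u² ≥ c(L/π)²∫(u')², so a(u,u) ≥ (1 + c(L/π)²)∫(u')², while ||u||_{H^1}² ≤ (1 + (L/π)²)∫(u')²; dividing yields the same α.) With (π/L)² = 4*π^2 and c = 0, the largest admissible constant is α = ((π/L)² + c)/((π/L)² + 1).
Simplifying, α = 4*π^2/(1 + 4*π^2).


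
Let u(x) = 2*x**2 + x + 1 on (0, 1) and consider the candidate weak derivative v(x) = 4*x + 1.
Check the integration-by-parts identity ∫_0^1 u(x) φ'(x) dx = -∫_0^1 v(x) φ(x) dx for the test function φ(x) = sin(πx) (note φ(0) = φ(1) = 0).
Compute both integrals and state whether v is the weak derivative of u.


LHS = -6/π, RHS = -6/π. Yes, v = u' weakly.

u(x) = 2*x**2 + x + 1, classical derivative u'(x) = 4*x + 1.
φ(x) = sin(πx), so φ'(x) = π*cos(π*x).
Note φ(0) = φ(1) = 0, so the boundary term u·φ vanishes.
LHS = ∫_0^1 u(x) φ'(x) dx = ∫_0^1 (2*π*x^2*cos(π*x) + π*x*cos(π*x) + π*cos(π*x)) dx. Term by term:
  ∫_0^1 π*cos(π*x) dx = 0;  ∫_0^1 π*x*cos(π*x) dx = -2/π;  ∫_0^1 2*π*x^2*cos(π*x) dx = -4/π.
Sum: 0 − 2/π − 4/π = -6/π.
So LHS = -6/π.
∫_0^1 v(x) φ(x) dx = ∫_0^1 (4*x*sin(π*x) + sin(π*x)) dx. Term by term:
  ∫_0^1 4*x*sin(π*x) dx = 4/π;  ∫_0^1 sin(π*x) dx = 2/π.
Sum: 4/π + 2/π = 6/π.
So RHS = -∫_0^1 v(x) φ(x) dx = -6/π.
LHS = RHS, so the identity holds for this test φ.
Moreover u is smooth here and v(x) = u'(x) = 4*x + 1 pointwise, so the identity holds for every test function. Hence v is the weak derivative of u.


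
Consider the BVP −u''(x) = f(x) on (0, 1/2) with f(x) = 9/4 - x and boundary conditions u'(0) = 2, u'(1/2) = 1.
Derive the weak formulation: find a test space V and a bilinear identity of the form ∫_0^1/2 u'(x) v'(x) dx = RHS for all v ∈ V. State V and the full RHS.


V = H^1(0, 1/2) (v unrestricted at boundary; u is determined up to an additive constant); weak form: ∫_0^1/2 u'v' dx = ∫_0^1/2 (9/4 - x) v dx + v(1/2) − 2·v(0) for all v ∈ V.

Multiply both sides by a test function v and integrate from 0 to 1/2:
  ∫_0^1/2 −u''(x) v(x) dx = ∫_0^1/2 f(x) v(x) dx.
Integrate the LHS by parts once:
  ∫_0^1/2 −u'' v dx = −[u'(x) v(x)]_0^1/2 + ∫_0^1/2 u'(x) v'(x) dx.
Thus ∫_0^1/2 u'(x) v'(x) dx = ∫_0^1/2 f(x) v(x) dx + [u'(x) v(x)]_0^1/2.
Choose V so that boundary terms are either known or forced to vanish.
u has inhomogeneous Neumann u'(0) = 2, u'(1/2) = 1. [u' v]_0^1/2 = (1)·v(1/2) − (2)·v(0) = v(1/2) − 2·v(0). Take V = H^1(0, 1/2); boundary term becomes part of RHS.
Weak formulation: find u (satisfying any essential BC) such that ∫_0^1/2 u'(x) v'(x) dx = ∫_0^1/2 f v dx + v(1/2) − 2·v(0) for all v ∈ V (Neumann data are natural BCs: they enter the RHS as boundary terms).
Substituting f(x) = 9/4 - x, the right-hand side is ∫_0^1/2 (9/4 - x) v dx + v(1/2) − 2·v(0).
Compatibility check (pure Neumann): taking v ≡ 1 ∈ V gives 0 = ∫_0^1/2 f dx + (1) − (2), i.e. ∫_0^1/2 f dx must equal u'(0) − u'(1/2) = 1. Indeed ∫_0^1/2 (9/4 - x) dx = 1, so the data are compatible. The solution is then unique only up to an additive constant (fix it e.g. by requiring ∫_0^1/2 u dx = 0).


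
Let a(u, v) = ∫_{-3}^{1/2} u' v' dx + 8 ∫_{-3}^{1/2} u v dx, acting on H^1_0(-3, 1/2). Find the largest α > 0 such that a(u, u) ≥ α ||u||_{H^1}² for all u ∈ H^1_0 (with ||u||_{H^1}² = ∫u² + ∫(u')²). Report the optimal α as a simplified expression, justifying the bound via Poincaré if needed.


α = 1

Coercivity of a(·,·) on H^1_0(-3, 1/2) means a(u, u) ≥ α ||u||_{H^1}² for every u ∈ H^1_0.
The interval has length L = 7/2, and Poincaré/coercivity depend only on L. Here a(u, u) = ∫(u')² + (8)·∫u².
Here c = 8 ≥ 1, so a(u,u) = ∫(u')² + c∫u² ≥ ∫(u')² + ∫u² = ||u||_{H^1}², i.e. α = 1 works. No larger α is possible: a(u,u) ≥ α||u||_{H^1}² means (1−α)∫(u')² ≥ (α−c)∫u², and for the modes u_n = sin(nπ(x−x₀)/L) (x₀ the left endpoint) one has ∫u_n²/∫(u_n')² = (L/(nπ))² → 0, so a(u_n,u_n)/||u_n||_{H^1}² → 1. Hence the optimal constant is α = 1.
Therefore α = 1.


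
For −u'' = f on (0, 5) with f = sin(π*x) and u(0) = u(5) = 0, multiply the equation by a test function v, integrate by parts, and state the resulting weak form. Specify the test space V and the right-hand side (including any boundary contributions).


V = H^1_0(0, 5) (so v(0) = v(5) = 0); weak form: ∫_0^5 u'v' dx = ∫_0^5 (sin(π*x)) v dx for all v ∈ V.

Multiply both sides by a test function v and integrate from 0 to 5:
  ∫_0^5 −u''(x) v(x) dx = ∫_0^5 f(x) v(x) dx.
Integrate the LHS by parts once:
  ∫_0^5 −u'' v dx = −[u'(x) v(x)]_0^5 + ∫_0^5 u'(x) v'(x) dx.
Thus ∫_0^5 u'(x) v'(x) dx = ∫_0^5 f(x) v(x) dx + [u'(x) v(x)]_0^5.
Choose V so that boundary terms are either known or forced to vanish.
u is Dirichlet: u(0) = u(5) = 0. Let V = H^1_0(0, 5); then v(0) = v(5) = 0, and [u' v]_0^5 = 0.
Weak formulation: find u (satisfying any essential BC) such that ∫_0^5 u'(x) v'(x) dx = ∫_0^5 f v dx for all v ∈ V.
Substituting f(x) = sin(π*x), the right-hand side is ∫_0^5 (sin(π*x)) v dx.


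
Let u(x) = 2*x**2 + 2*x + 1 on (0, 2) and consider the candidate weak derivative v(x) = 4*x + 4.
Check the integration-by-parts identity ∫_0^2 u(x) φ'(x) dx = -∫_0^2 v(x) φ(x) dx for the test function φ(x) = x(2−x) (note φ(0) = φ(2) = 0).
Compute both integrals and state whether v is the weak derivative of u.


LHS = -8, RHS = -32/3. No, v is not the weak derivative of u.

u(x) = 2*x**2 + 2*x + 1, classical derivative u'(x) = 4*x + 2.
φ(x) = x(2−x), so φ'(x) = 2 - 2*x.
Note φ(0) = φ(2) = 0, so the boundary term u·φ vanishes.
LHS = ∫_0^2 u(x) φ'(x) dx = ∫_0^2 (-4*x^3 + 2*x + 2) dx. Term by term:
  ∫_0^2 -4*x^3 dx = -16;  ∫_0^2 2*x dx = 4;  ∫_0^2 2 dx = 4.
Sum: -16 + 4 + 4 = -8.
So LHS = -8.
∫_0^2 v(x) φ(x) dx = ∫_0^2 (-4*x^3 + 4*x^2 + 8*x) dx. Term by term:
  ∫_0^2 -4*x^3 dx = -16;  ∫_0^2 4*x^2 dx = 32/3;  ∫_0^2 8*x dx = 16.
Sum: -16 + 32/3 + 16 = 32/3.
So RHS = -∫_0^2 v(x) φ(x) dx = -32/3.
LHS − RHS = 8/3 ≠ 0, so the identity fails.
(For a valid weak derivative the identity must hold for EVERY test function, in particular this one. The failure shows v is NOT the weak derivative of u.)
Correct weak derivative would be u'(x) = 4*x + 2.


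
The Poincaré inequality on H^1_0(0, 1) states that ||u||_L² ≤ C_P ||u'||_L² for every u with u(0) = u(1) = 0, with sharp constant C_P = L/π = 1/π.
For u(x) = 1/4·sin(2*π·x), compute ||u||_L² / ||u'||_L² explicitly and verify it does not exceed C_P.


||u||_L² / ||u'||_L² = 1/(2*π) < C_P = 1/π.

u(x) = 1/4·sin(2*π·x), so u'(x) = π*cos(2*π*x)/2.
Writing u(x) = A·sin(kπx/L) with A = 1/4 and k = 2, use ∫_0^L sin²(kπx/L) dx = L/2 and ∫_0^L cos²(kπx/L) dx = L/2.
u² = 1/16·sin²(2*π·x) and (u')² = π^2/4·cos²(2*π·x), and each of sin², cos² integrates to L/2 = 1/2 over (0, 1).
∫_0^1 u² dx = 1/32, so ||u||_L² = sqrt(2)/8.
∫_0^1 (u')² dx = π^2/8, so ||u'||_L² = sqrt(2)*π/4.
Ratio ||u||_L² / ||u'||_L² = 1/(2*π).
Sharp Poincaré constant on H^1_0(0, 1) is C_P = L/π = 1/π, achieved by sin(π·x).
This is the k = 2 harmonic; the ratio L/(kπ) is strictly less than C_P = L/π, consistent with the sharp inequality ||u||_L² ≤ C_P ||u'||_L².


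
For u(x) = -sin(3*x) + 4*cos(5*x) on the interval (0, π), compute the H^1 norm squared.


||u||_{H^1(0,π)}^2 = 213*π

u'(x) = -20*sin(5*x) - 3*cos(3*x).
Expand u² and (u')² and integrate term by term on (0, π), using: for integers n ≥ 1, ∫_0^π sin²(nx) dx = ∫_0^π cos²(nx) dx = π/2; for n ≠ n', ∫_0^π sin(nx)sin(n'x) dx = ∫_0^π cos(nx)cos(n'x) dx = 0; and by product-to-sum, ∫_0^π sin(nx)cos(n'x) dx = ½∫_0^π [sin((n+n')x) + sin((n−n')x)] dx, which is 0 when n+n' is even and 2n/(n²−n'²) when n+n' is odd (it need not vanish on (0, π)).
  u² squared terms: (-1)²·∫sin(3x)² dx = 1·π/2 = π/2;  (4)²·∫cos(5x)² dx = 16·π/2 = 8*π.
  u² cross terms: 2·(-1)·(4)·∫sin(3x)·cos(5x) dx = -8·(0) = 0.
  So ∫_0^π u² dx = π/2 + 8*π + 0 = 17*π/2.
  (u')² squared terms: (-20)²·∫sin(5x)² dx = 400·π/2 = 200*π;  (-3)²·∫cos(3x)² dx = 9·π/2 = 9*π/2.
  (u')² cross terms: 2·(-20)·(-3)·∫sin(5x)·cos(3x) dx = 120·(0) = 0.
  So ∫_0^π (u')² dx = 200*π + 9*π/2 + 0 = 409*π/2.
||u||_{H^1}^2 = (17*π/2) + (409*π/2) = 213*π.


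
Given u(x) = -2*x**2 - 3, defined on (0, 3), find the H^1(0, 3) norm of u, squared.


||u||_{H^1}^2 = 2367/5

The H^1 norm (squared) on an interval (0, L) is
  ||u||_{H^1}^2 = ∫_0^L u(x)^2 dx + ∫_0^L u'(x)^2 dx.
Compute u'(x) = -4*x.
Then u(x)^2 = 4*x**4 + 12*x**2 + 9 and u'(x)^2 = 16*x**2.
Integrate each monomial from 0 to 3 using ∫_0^3 c·x^n dx = c·3^(n+1)/(n+1):
  ∫_0^3 u(x)^2 dx = ∫_0^3 (4*x^4 + 12*x^2 + 9) dx. Term by term:
    ∫_0^3 4*x^4 dx = 972/5;  ∫_0^3 12*x^2 dx = 108;  ∫_0^3 9 dx = 27.
  Sum: 972/5 + 108 + 27 = 1647/5.
  ∫_0^3 u'(x)^2 dx = ∫_0^3 (16*x^2) dx. Term by term:
    ∫_0^3 16*x^2 dx = 144.
Adding: ||u||_{H^1}^2 = 1647/5 + 144 = 2367/5.


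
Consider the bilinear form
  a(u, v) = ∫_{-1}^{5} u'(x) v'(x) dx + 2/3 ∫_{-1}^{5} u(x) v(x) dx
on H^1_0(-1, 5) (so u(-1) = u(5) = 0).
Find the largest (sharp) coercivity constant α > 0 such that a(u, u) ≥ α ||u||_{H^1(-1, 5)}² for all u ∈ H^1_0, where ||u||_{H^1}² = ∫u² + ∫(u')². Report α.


α = (π^2 + 24)/(π^2 + 36)

Coercivity of a(·,·) on H^1_0(-1, 5) means a(u, u) ≥ α ||u||_{H^1}² for every u ∈ H^1_0.
The interval has length L = 6, and Poincaré/coercivity depend only on L. Here a(u, u) = ∫(u')² + (2/3)·∫u².
Here 0 < c = 2/3 < 1. The condition a(u,u) ≥ α||u||_{H^1}² reads (1−α)∫(u')² ≥ (α−c)∫u². Any admissible α is ≤ 1 (rapidly oscillating u have ∫u²/∫(u')² → 0), and α = 1 would force 0 ≥ (1−c)∫u², impossible since c < 1; so 1−α > 0. By the sharp Poincaré inequality on H^1_0 of an interval of length L, ∫(u')² ≥ (π/L)²∫u² with equality for the first sine mode sin(π(x−x₀)/L) (x₀ the left endpoint), so the inequality holds for all u iff (1−α)(π/L)² ≥ α − c, i.e. α ≤ ((π/L)² + c)/((π/L)² + 1) = (1 + c(L/π)²)/(1 + (L/π)²). With (π/L)² = π^2/36 and c = 2/3, the largest admissible constant is α = ((π/L)² + c)/((π/L)² + 1).
Simplifying, α = (π^2 + 24)/(π^2 + 36).


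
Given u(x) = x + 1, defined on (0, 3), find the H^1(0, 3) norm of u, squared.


||u||_{H^1}^2 = 24

The H^1 norm (squared) on an interval (0, L) is
  ||u||_{H^1}^2 = ∫_0^L u(x)^2 dx + ∫_0^L u'(x)^2 dx.
Compute u'(x) = 1.
Then u(x)^2 = x**2 + 2*x + 1 and u'(x)^2 = 1.
Integrate each monomial from 0 to 3 using ∫_0^3 c·x^n dx = c·3^(n+1)/(n+1):
  ∫_0^3 u(x)^2 dx = ∫_0^3 (x^2 + 2*x + 1) dx. Term by term:
    ∫_0^3 x^2 dx = 9;  ∫_0^3 2*x dx = 9;  ∫_0^3 1 dx = 3.
  Sum: 9 + 9 + 3 = 21.
  ∫_0^3 u'(x)^2 dx = ∫_0^3 (1) dx. Term by term:
    ∫_0^3 1 dx = 3.
Adding: ||u||_{H^1}^2 = 21 + 3 = 24.


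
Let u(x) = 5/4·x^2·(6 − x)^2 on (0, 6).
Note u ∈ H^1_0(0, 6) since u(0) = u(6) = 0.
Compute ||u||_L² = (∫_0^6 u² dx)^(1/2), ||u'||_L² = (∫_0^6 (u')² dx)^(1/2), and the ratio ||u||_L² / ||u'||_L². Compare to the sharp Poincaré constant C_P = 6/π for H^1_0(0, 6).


||u||_L² / ||u'||_L² = sqrt(3) < C_P = 6/π.

u(x) = 5/4·x^2·(6 − x)^2, so u'(x) = 5*x*(x - 6)*(x - 3).
u(x) = 5/4·x^2·(6 − x)^2 vanishes at x = 0 and x = 6, so u ∈ H^1_0(0, 6). Differentiate via the product rule and integrate the resulting polynomials term by term.
  ∫_0^6 u² dx = ∫_0^6 (25*x^8/16 - 75*x^7/2 + 675*x^6/2 - 1350*x^5 + 2025*x^4) dx. Term by term:
    ∫_0^6 25*x^8/16 dx = 1749600;  ∫_0^6 -75*x^7/2 dx = -7873200;  ∫_0^6 675*x^6/2 dx = 94478400/7;
    ∫_0^6 -1350*x^5 dx = -10497600;  ∫_0^6 2025*x^4 dx = 3149280.
  Sum: 1749600 − 7873200 + 94478400/7 − 10497600 + 3149280 = 174960/7.
  ∫_0^6 (u')² dx = ∫_0^6 (25*x^6 - 450*x^5 + 2925*x^4 - 8100*x^3 + 8100*x^2) dx. Term by term:
    ∫_0^6 25*x^6 dx = 6998400/7;  ∫_0^6 -450*x^5 dx = -3499200;  ∫_0^6 2925*x^4 dx = 4548960;
    ∫_0^6 -8100*x^3 dx = -2624400;  ∫_0^6 8100*x^2 dx = 583200.
  Sum: 6998400/7 − 3499200 + 4548960 − 2624400 + 583200 = 58320/7.
∫_0^6 u² dx = 174960/7, so ||u||_L² = 108*sqrt(105)/7.
∫_0^6 (u')² dx = 58320/7, so ||u'||_L² = 108*sqrt(35)/7.
Ratio ||u||_L² / ||u'||_L² = sqrt(3).
Sharp Poincaré constant on H^1_0(0, 6) is C_P = L/π = 6/π, achieved by sin(π/6·x).
A polynomial bump cannot attain the sharp Poincaré constant (only the first sine eigenfunction does), so the ratio is strictly less than C_P, consistent with ||u||_L² ≤ C_P ||u'||_L².


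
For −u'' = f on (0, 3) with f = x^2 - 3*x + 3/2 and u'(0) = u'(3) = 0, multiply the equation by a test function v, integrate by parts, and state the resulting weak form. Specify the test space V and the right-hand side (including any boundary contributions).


V = H^1(0, 3) (no boundary constraint on v; u is determined up to an additive constant); weak form: ∫_0^3 u'v' dx = ∫_0^3 (x^2 - 3*x + 3/2) v dx for all v ∈ V.

Multiply both sides by a test function v and integrate from 0 to 3:
  ∫_0^3 −u''(x) v(x) dx = ∫_0^3 f(x) v(x) dx.
Integrate the LHS by parts once:
  ∫_0^3 −u'' v dx = −[u'(x) v(x)]_0^3 + ∫_0^3 u'(x) v'(x) dx.
Thus ∫_0^3 u'(x) v'(x) dx = ∫_0^3 f(x) v(x) dx + [u'(x) v(x)]_0^3.
Choose V so that boundary terms are either known or forced to vanish.
u has homogeneous Neumann: u'(0) = u'(3) = 0. So [u' v]_0^3 = 0·v(3) − 0·v(0) = 0 for any v; take V = H^1(0, 3).
Weak formulation: find u (satisfying any essential BC) such that ∫_0^3 u'(x) v'(x) dx = ∫_0^3 f v dx for all v ∈ V (homogeneous Neumann, so boundary terms vanish).
Substituting f(x) = x^2 - 3*x + 3/2, the right-hand side is ∫_0^3 (x^2 - 3*x + 3/2) v dx.
Compatibility check (pure Neumann): taking v ≡ 1 ∈ V gives 0 = ∫_0^3 f dx + (0) − (0), i.e. ∫_0^3 f dx must equal u'(0) − u'(3) = 0. Indeed ∫_0^3 (x^2 - 3*x + 3/2) dx = 0, so the data are compatible. The solution is then unique only up to an additive constant (fix it e.g. by requiring ∫_0^3 u dx = 0).


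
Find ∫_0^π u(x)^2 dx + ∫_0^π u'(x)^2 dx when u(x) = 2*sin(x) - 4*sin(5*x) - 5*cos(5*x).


||u||_{H^1(0,π)}^2 = 537*π

u'(x) = 25*sin(5*x) + 2*cos(x) - 20*cos(5*x).
Expand u² and (u')² and integrate term by term on (0, π), using: for integers n ≥ 1, ∫_0^π sin²(nx) dx = ∫_0^π cos²(nx) dx = π/2; for n ≠ n', ∫_0^π sin(nx)sin(n'x) dx = ∫_0^π cos(nx)cos(n'x) dx = 0; and by product-to-sum, ∫_0^π sin(nx)cos(n'x) dx = ½∫_0^π [sin((n+n')x) + sin((n−n')x)] dx, which is 0 when n+n' is even and 2n/(n²−n'²) when n+n' is odd (it need not vanish on (0, π)).
  u² squared terms: (-5)²·∫cos(5x)² dx = 25·π/2 = 25*π/2;  (-4)²·∫sin(5x)² dx = 16·π/2 = 8*π;  (2)²·∫sin(x)² dx = 4·π/2 = 2*π.
  u² cross terms: 2·(-5)·(-4)·∫cos(5x)·sin(5x) dx = 40·(0) = 0;  2·(-5)·(2)·∫cos(5x)·sin(x) dx = -20·(0) = 0;  2·(-4)·(2)·∫sin(5x)·sin(x) dx = -16·(0) = 0.
  So ∫_0^π u² dx = 25*π/2 + 8*π + 2*π + 0 + 0 + 0 = 45*π/2.
  (u')² squared terms: (-20)²·∫cos(5x)² dx = 400·π/2 = 200*π;  (2)²·∫cos(x)² dx = 4·π/2 = 2*π;  (25)²·∫sin(5x)² dx = 625·π/2 = 625*π/2.
  (u')² cross terms: 2·(-20)·(2)·∫cos(5x)·cos(x) dx = -80·(0) = 0;  2·(-20)·(25)·∫cos(5x)·sin(5x) dx = -1000·(0) = 0;  2·(2)·(25)·∫cos(x)·sin(5x) dx = 100·(0) = 0.
  So ∫_0^π (u')² dx = 200*π + 2*π + 625*π/2 + 0 + 0 + 0 = 1029*π/2.
||u||_{H^1}^2 = (45*π/2) + (1029*π/2) = 537*π.


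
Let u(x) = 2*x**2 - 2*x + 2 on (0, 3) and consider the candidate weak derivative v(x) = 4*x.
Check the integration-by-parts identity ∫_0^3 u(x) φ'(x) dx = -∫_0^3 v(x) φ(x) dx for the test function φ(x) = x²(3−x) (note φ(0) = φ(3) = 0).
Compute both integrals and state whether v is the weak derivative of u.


LHS = -351/10, RHS = -243/5. No, v is not the weak derivative of u.

u(x) = 2*x**2 - 2*x + 2, classical derivative u'(x) = 4*x - 2.
φ(x) = x²(3−x), so φ'(x) = 3*x*(2 - x).
Note φ(0) = φ(3) = 0, so the boundary term u·φ vanishes.
LHS = ∫_0^3 u(x) φ'(x) dx = ∫_0^3 (-6*x^4 + 18*x^3 - 18*x^2 + 12*x) dx. Term by term:
  ∫_0^3 -6*x^4 dx = -1458/5;  ∫_0^3 18*x^3 dx = 729/2;  ∫_0^3 -18*x^2 dx = -162;
  ∫_0^3 12*x dx = 54.
Sum: -1458/5 + 729/2 − 162 + 54 = -351/10.
So LHS = -351/10.
∫_0^3 v(x) φ(x) dx = ∫_0^3 (-4*x^4 + 12*x^3) dx. Term by term:
  ∫_0^3 -4*x^4 dx = -972/5;  ∫_0^3 12*x^3 dx = 243.
Sum: -972/5 + 243 = 243/5.
So RHS = -∫_0^3 v(x) φ(x) dx = -243/5.
LHS − RHS = 27/2 ≠ 0, so the identity fails.
(For a valid weak derivative the identity must hold for EVERY test function, in particular this one. The failure shows v is NOT the weak derivative of u.)
Correct weak derivative would be u'(x) = 4*x - 2.


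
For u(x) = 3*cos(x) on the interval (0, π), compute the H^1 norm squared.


||u||_{H^1(0,π)}^2 = 9*π

u'(x) = -3*sin(x).
Expand u² and (u')² and integrate term by term on (0, π), using: for integers n ≥ 1, ∫_0^π sin²(nx) dx = ∫_0^π cos²(nx) dx = π/2; for n ≠ n', ∫_0^π sin(nx)sin(n'x) dx = ∫_0^π cos(nx)cos(n'x) dx = 0; and by product-to-sum, ∫_0^π sin(nx)cos(n'x) dx = ½∫_0^π [sin((n+n')x) + sin((n−n')x)] dx, which is 0 when n+n' is even and 2n/(n²−n'²) when n+n' is odd (it need not vanish on (0, π)).
  u² squared terms: (3)²·∫cos(x)² dx = 9·π/2 = 9*π/2.
  So ∫_0^π u² dx = 9*π/2.
  (u')² squared terms: (-3)²·∫sin(x)² dx = 9·π/2 = 9*π/2.
  So ∫_0^π (u')² dx = 9*π/2.
||u||_{H^1}^2 = (9*π/2) + (9*π/2) = 9*π.


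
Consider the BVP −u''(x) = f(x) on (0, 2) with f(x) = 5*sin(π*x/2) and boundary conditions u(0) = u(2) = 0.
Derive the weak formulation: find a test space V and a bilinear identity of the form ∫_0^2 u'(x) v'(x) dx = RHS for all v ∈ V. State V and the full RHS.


V = H^1_0(0, 2) (so v(0) = v(2) = 0); weak form: ∫_0^2 u'v' dx = ∫_0^2 (5*sin(π*x/2)) v dx for all v ∈ V.

Multiply both sides by a test function v and integrate from 0 to 2:
  ∫_0^2 −u''(x) v(x) dx = ∫_0^2 f(x) v(x) dx.
Integrate the LHS by parts once:
  ∫_0^2 −u'' v dx = −[u'(x) v(x)]_0^2 + ∫_0^2 u'(x) v'(x) dx.
Thus ∫_0^2 u'(x) v'(x) dx = ∫_0^2 f(x) v(x) dx + [u'(x) v(x)]_0^2.
Choose V so that boundary terms are either known or forced to vanish.
u is Dirichlet: u(0) = u(2) = 0. Let V = H^1_0(0, 2); then v(0) = v(2) = 0, and [u' v]_0^2 = 0.
Weak formulation: find u (satisfying any essential BC) such that ∫_0^2 u'(x) v'(x) dx = ∫_0^2 f v dx for all v ∈ V.
Substituting f(x) = 5*sin(π*x/2), the right-hand side is ∫_0^2 (5*sin(π*x/2)) v dx.


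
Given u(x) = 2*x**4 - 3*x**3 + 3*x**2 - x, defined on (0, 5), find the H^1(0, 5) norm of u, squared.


||u||_{H^1}^2 = 56720240/63

The H^1 norm (squared) on an interval (0, L) is
  ||u||_{H^1}^2 = ∫_0^L u(x)^2 dx + ∫_0^L u'(x)^2 dx.
Compute u'(x) = 8*x**3 - 9*x**2 + 6*x - 1.
Then u(x)^2 = 4*x**8 - 12*x**7 + 21*x**6 - 22*x**5 + 15*x**4 - 6*x**3 + x**2 and u'(x)^2 = 64*x**6 - 144*x**5 + 177*x**4 - 124*x**3 + 54*x**2 - 12*x + 1.
Integrate each monomial from 0 to 5 using ∫_0^5 c·x^n dx = c·5^(n+1)/(n+1):
  ∫_0^5 u(x)^2 dx = ∫_0^5 (4*x^8 - 12*x^7 + 21*x^6 - 22*x^5 + 15*x^4 - 6*x^3 + x^2) dx. Term by term:
    ∫_0^5 4*x^8 dx = 7812500/9;  ∫_0^5 -12*x^7 dx = -1171875/2;  ∫_0^5 21*x^6 dx = 234375;
    ∫_0^5 -22*x^5 dx = -171875/3;  ∫_0^5 15*x^4 dx = 9375;  ∫_0^5 -6*x^3 dx = -1875/2;
    ∫_0^5 x^2 dx = 125/3.
  Sum: 7812500/9 − 1171875/2 + 234375 − 171875/3 + 9375 − 1875/2 + 125/3 = 4209125/9.
  ∫_0^5 u'(x)^2 dx = ∫_0^5 (64*x^6 - 144*x^5 + 177*x^4 - 124*x^3 + 54*x^2 - 12*x + 1) dx. Term by term:
    ∫_0^5 64*x^6 dx = 5000000/7;  ∫_0^5 -144*x^5 dx = -375000;  ∫_0^5 177*x^4 dx = 110625;
    ∫_0^5 -124*x^3 dx = -19375;  ∫_0^5 54*x^2 dx = 2250;  ∫_0^5 -12*x dx = -150;
    ∫_0^5 1 dx = 5.
  Sum: 5000000/7 − 375000 + 110625 − 19375 + 2250 − 150 + 5 = 3028485/7.
Adding: ||u||_{H^1}^2 = 4209125/9 + 3028485/7 = 56720240/63.


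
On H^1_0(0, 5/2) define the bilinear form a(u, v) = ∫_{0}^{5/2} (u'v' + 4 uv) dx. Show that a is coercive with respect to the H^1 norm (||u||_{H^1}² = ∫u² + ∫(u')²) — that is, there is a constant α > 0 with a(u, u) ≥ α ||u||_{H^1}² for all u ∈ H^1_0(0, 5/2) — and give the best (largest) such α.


α = 1

Coercivity of a(·,·) on H^1_0(0, 5/2) means a(u, u) ≥ α ||u||_{H^1}² for every u ∈ H^1_0.
The interval has length L = 5/2, and Poincaré/coercivity depend only on L. Here a(u, u) = ∫(u')² + (4)·∫u².
Here c = 4 ≥ 1, so a(u,u) = ∫(u')² + c∫u² ≥ ∫(u')² + ∫u² = ||u||_{H^1}², i.e. α = 1 works. No larger α is possible: a(u,u) ≥ α||u||_{H^1}² means (1−α)∫(u')² ≥ (α−c)∫u², and for the modes u_n = sin(nπ(x−x₀)/L) (x₀ the left endpoint) one has ∫u_n²/∫(u_n')² = (L/(nπ))² → 0, so a(u_n,u_n)/||u_n||_{H^1}² → 1. Hence the optimal constant is α = 1.
Therefore α = 1.


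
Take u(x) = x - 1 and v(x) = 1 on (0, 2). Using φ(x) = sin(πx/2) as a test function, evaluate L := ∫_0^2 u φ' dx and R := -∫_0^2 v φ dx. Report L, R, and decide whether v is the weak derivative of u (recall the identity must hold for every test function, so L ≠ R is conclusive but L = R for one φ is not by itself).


LHS = -4/π, RHS = -4/π. Yes, v = u' weakly.

u(x) = x - 1, classical derivative u'(x) = 1.
φ(x) = sin(πx/2), so φ'(x) = π*cos(π*x/2)/2.
Note φ(0) = φ(2) = 0, so the boundary term u·φ vanishes.
LHS = ∫_0^2 u(x) φ'(x) dx = ∫_0^2 (π*x*cos(π*x/2)/2 - π*cos(π*x/2)/2) dx. Term by term:
  ∫_0^2 -π*cos(π*x/2)/2 dx = 0;  ∫_0^2 π*x*cos(π*x/2)/2 dx = -4/π.
Sum: 0 − 4/π = -4/π.
So LHS = -4/π.
∫_0^2 v(x) φ(x) dx = ∫_0^2 (sin(π*x/2)) dx. Term by term:
  ∫_0^2 sin(π*x/2) dx = 4/π.
So RHS = -∫_0^2 v(x) φ(x) dx = -4/π.
LHS = RHS, so the identity holds for this test φ.
Moreover u is smooth here and v(x) = u'(x) = 1 pointwise, so the identity holds for every test function. Hence v is the weak derivative of u.


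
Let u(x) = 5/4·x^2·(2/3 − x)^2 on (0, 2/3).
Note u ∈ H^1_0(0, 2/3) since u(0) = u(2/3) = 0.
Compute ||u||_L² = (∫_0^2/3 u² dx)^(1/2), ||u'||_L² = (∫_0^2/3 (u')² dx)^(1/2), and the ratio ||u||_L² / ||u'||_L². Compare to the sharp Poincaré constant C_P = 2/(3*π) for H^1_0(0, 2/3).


||u||_L² / ||u'||_L² = sqrt(3)/9 < C_P = 2/(3*π).

u(x) = 5/4·x^2·(2/3 − x)^2, so u'(x) = 5*x*(3*x - 2)*(3*x - 1)/9.
u(x) = 5/4·x^2·(2/3 − x)^2 vanishes at x = 0 and x = 2/3, so u ∈ H^1_0(0, 2/3). Differentiate via the product rule and integrate the resulting polynomials term by term.
  ∫_0^2/3 u² dx = ∫_0^2/3 (25*x^8/16 - 25*x^7/6 + 25*x^6/6 - 50*x^5/27 + 25*x^4/81) dx. Term by term:
    ∫_0^2/3 25*x^8/16 dx = 800/177147;  ∫_0^2/3 -25*x^7/6 dx = -400/19683;  ∫_0^2/3 25*x^6/6 dx = 1600/45927;
    ∫_0^2/3 -50*x^5/27 dx = -1600/59049;  ∫_0^2/3 25*x^4/81 dx = 160/19683.
  Sum: 800/177147 − 400/19683 + 1600/45927 − 1600/59049 + 160/19683 = 80/1240029.
  ∫_0^2/3 (u')² dx = ∫_0^2/3 (25*x^6 - 50*x^5 + 325*x^4/9 - 100*x^3/9 + 100*x^2/81) dx. Term by term:
    ∫_0^2/3 25*x^6 dx = 3200/15309;  ∫_0^2/3 -50*x^5 dx = -1600/2187;  ∫_0^2/3 325*x^4/9 dx = 2080/2187;
    ∫_0^2/3 -100*x^3/9 dx = -400/729;  ∫_0^2/3 100*x^2/81 dx = 800/6561.
  Sum: 3200/15309 − 1600/2187 + 2080/2187 − 400/729 + 800/6561 = 80/45927.
∫_0^2/3 u² dx = 80/1240029, so ||u||_L² = 4*sqrt(105)/5103.
∫_0^2/3 (u')² dx = 80/45927, so ||u'||_L² = 4*sqrt(35)/567.
Ratio ||u||_L² / ||u'||_L² = sqrt(3)/9.
Sharp Poincaré constant on H^1_0(0, 2/3) is C_P = L/π = 2/(3*π), achieved by sin(3*π/2·x).
A polynomial bump cannot attain the sharp Poincaré constant (only the first sine eigenfunction does), so the ratio is strictly less than C_P, consistent with ||u||_L² ≤ C_P ||u'||_L².


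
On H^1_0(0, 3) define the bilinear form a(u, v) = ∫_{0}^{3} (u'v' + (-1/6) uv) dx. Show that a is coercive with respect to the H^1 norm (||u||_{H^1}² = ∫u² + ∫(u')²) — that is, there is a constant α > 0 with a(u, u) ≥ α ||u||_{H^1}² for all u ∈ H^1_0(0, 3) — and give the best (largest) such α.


α = (-3/2 + π^2)/(9 + π^2)

Coercivity of a(·,·) on H^1_0(0, 3) means a(u, u) ≥ α ||u||_{H^1}² for every u ∈ H^1_0.
The interval has length L = 3, and Poincaré/coercivity depend only on L. Here a(u, u) = ∫(u')² + (-1/6)·∫u².
Here c = -1/6 < 0 with |c| < (π/L)² = π^2/9, so coercivity still holds. The condition a(u,u) ≥ α||u||_{H^1}² reads (1−α)∫(u')² ≥ (α−c)∫u². Any admissible α is ≤ 1 (rapidly oscillating u have ∫u²/∫(u')² → 0), and α = 1 would force 0 ≥ (1−c)∫u², impossible since c < 1; so 1−α > 0. By the sharp Poincaré inequality on H^1_0 of an interval of length L, ∫(u')² ≥ (π/L)²∫u² with equality for the first sine mode sin(π(x−x₀)/L) (x₀ the left endpoint), so the inequality holds for all u iff (1−α)(π/L)² ≥ α − c, i.e. α ≤ ((π/L)² + c)/((π/L)² + 1) = (1 + c(L/π)²)/(1 + (L/π)²). (Direct route, valid since c ≤ 0: Poincaré gives c∫u² ≥ c(L/π)²∫(u')², so a(u,u) ≥ (1 + c(L/π)²)∫(u')², while ||u||_{H^1}² ≤ (1 + (L/π)²)∫(u')²; dividing yields the same α.) With (π/L)² = π^2/9 and c = -1/6, the largest admissible constant is α = ((π/L)² + c)/((π/L)² + 1).
Simplifying, α = (-3/2 + π^2)/(9 + π^2).


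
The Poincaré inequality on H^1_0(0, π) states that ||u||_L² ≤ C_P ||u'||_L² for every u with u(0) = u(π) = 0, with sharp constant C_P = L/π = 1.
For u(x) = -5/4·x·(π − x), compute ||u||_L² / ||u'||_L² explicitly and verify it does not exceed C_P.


||u||_L² / ||u'||_L² = sqrt(10)*π/10 < C_P = 1.

u(x) = -5/4·x·(π − x), so u'(x) = 5*x/2 - 5*π/4.
u(x) = -5/4·x·(π − x) vanishes at x = 0 and x = π, so u ∈ H^1_0(0, π). Differentiate via the product rule and integrate the resulting polynomials term by term.
  ∫_0^π u² dx = ∫_0^π (25*x^4/16 - 25*π*x^3/8 + 25*π^2*x^2/16) dx. Term by term:
    ∫_0^π 25*x^4/16 dx = 5*π^5/16;  ∫_0^π -25*π*x^3/8 dx = -25*π^5/32;  ∫_0^π 25*π^2*x^2/16 dx = 25*π^5/48.
  Sum: 5*π^5/16 − 25*π^5/32 + 25*π^5/48 = 5*π^5/96.
  ∫_0^π (u')² dx = ∫_0^π (25*x^2/4 - 25*π*x/4 + 25*π^2/16) dx. Term by term:
    ∫_0^π 25*x^2/4 dx = 25*π^3/12;  ∫_0^π -25*π*x/4 dx = -25*π^3/8;  ∫_0^π 25*π^2/16 dx = 25*π^3/16.
  Sum: 25*π^3/12 − 25*π^3/8 + 25*π^3/16 = 25*π^3/48.
∫_0^π u² dx = 5*π^5/96, so ||u||_L² = sqrt(30)*π^(5/2)/24.
∫_0^π (u')² dx = 25*π^3/48, so ||u'||_L² = 5*sqrt(3)*π^(3/2)/12.
Ratio ||u||_L² / ||u'||_L² = sqrt(10)*π/10.
Sharp Poincaré constant on H^1_0(0, π) is C_P = L/π = 1, achieved by sin(x).
A polynomial bump cannot attain the sharp Poincaré constant (only the first sine eigenfunction does), so the ratio is strictly less than C_P, consistent with ||u||_L² ≤ C_P ||u'||_L².
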